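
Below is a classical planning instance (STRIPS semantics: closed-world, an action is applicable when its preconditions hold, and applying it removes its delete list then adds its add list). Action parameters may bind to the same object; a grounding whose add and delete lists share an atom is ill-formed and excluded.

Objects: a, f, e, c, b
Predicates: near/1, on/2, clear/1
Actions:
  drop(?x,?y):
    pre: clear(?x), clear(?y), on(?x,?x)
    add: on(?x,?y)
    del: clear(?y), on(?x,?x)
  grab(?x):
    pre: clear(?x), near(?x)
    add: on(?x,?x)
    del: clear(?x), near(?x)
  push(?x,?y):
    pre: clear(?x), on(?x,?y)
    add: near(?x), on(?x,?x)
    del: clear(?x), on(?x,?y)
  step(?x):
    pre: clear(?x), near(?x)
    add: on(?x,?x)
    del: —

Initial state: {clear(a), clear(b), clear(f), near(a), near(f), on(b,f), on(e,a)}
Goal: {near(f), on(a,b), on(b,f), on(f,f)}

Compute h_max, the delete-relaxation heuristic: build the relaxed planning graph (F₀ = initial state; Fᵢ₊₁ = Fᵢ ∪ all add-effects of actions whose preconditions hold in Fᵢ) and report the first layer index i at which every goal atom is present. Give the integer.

F0 = init (7 atoms)
F1 = F0 ∪ {near(b), on(a,a), on(b,b), on(f,f)}  (11 atoms)
F2 = F1 ∪ {on(a,b), on(a,f), on(b,a), on(f,a), on(f,b)}  (16 atoms)
goal ⊆ F2  ⇒  h_max = 2

2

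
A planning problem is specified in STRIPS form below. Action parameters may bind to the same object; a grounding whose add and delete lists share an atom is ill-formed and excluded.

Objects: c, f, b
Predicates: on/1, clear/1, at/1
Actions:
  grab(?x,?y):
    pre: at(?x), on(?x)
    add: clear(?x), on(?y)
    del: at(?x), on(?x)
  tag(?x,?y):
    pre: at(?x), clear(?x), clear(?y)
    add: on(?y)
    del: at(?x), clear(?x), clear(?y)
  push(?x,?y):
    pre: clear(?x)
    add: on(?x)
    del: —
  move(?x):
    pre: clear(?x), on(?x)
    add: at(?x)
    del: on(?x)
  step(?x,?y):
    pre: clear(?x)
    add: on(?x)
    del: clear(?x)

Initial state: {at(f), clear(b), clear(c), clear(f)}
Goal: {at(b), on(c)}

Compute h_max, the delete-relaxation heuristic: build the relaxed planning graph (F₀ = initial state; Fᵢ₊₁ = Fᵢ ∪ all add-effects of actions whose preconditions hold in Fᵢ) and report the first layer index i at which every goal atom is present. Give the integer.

2

F0 = init (4 atoms)
F1 = F0 ∪ {on(b), on(c), on(f)}  (7 atoms)
F2 = F1 ∪ {at(b), at(c)}  (9 atoms)
goal ⊆ F2  ⇒  h_max = 2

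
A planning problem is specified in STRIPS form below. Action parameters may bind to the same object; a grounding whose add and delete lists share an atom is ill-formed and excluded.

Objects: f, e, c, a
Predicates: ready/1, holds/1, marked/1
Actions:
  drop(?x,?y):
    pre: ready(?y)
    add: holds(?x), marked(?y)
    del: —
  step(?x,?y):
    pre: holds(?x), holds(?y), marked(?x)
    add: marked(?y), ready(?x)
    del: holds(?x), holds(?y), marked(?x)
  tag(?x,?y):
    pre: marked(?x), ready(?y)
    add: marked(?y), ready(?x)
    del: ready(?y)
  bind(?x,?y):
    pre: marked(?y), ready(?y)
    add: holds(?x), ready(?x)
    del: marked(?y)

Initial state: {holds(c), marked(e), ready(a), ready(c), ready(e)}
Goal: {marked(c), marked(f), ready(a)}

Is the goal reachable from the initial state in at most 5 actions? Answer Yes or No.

1. drop(f,e)  →  {holds(c), holds(f), marked(e), ready(a), ready(c), ready(e)}
2. drop(e,c)  →  {holds(c), holds(e), holds(f), marked(c), marked(e), ready(a), ready(c), ready(e)}
3. step(e,f)  →  {holds(c), marked(c), marked(f), ready(a), ready(c), ready(e)}
optimal plan length = 3; 3 ≤ 5

Yes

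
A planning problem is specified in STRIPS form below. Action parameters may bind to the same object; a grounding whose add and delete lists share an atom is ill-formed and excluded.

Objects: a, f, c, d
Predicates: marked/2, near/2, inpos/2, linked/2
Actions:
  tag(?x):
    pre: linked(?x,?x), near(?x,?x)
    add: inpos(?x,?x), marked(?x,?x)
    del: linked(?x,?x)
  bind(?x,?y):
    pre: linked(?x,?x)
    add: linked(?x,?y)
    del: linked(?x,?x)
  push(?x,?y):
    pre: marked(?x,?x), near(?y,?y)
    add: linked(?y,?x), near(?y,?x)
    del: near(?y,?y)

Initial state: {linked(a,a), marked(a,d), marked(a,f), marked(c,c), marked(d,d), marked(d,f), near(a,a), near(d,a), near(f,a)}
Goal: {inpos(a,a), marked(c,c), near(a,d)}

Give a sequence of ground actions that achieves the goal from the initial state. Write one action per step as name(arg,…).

tag(a); push(d,a)

1. tag(a)  →  {inpos(a,a), marked(a,a), marked(a,d), marked(a,f), marked(c,c), marked(d,d), marked(d,f), near(a,a), near(d,a), near(f,a)}
2. push(d,a)  →  {inpos(a,a), linked(a,d), marked(a,a), marked(a,d), marked(a,f), marked(c,c), marked(d,d), marked(d,f), near(a,d), near(d,a), near(f,a)}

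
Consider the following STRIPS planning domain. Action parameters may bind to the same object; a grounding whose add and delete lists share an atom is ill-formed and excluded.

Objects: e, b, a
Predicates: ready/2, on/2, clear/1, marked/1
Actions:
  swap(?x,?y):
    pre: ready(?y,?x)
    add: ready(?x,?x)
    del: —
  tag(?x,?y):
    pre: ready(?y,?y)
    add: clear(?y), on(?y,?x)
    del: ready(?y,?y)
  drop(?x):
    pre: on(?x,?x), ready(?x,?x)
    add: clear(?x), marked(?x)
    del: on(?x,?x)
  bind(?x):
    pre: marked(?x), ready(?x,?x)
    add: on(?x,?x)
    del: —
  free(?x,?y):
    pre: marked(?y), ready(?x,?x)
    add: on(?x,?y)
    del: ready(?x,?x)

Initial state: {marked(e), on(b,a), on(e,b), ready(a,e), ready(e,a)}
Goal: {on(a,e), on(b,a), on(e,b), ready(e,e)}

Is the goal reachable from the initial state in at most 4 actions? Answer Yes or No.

1. swap(e,a)  →  {marked(e), on(b,a), on(e,b), ready(a,e), ready(e,a), ready(e,e)}
2. swap(a,e)  →  {marked(e), on(b,a), on(e,b), ready(a,a), ready(a,e), ready(e,a), ready(e,e)}
3. tag(e,a)  →  {clear(a), marked(e), on(a,e), on(b,a), on(e,b), ready(a,e), ready(e,a), ready(e,e)}
optimal plan length = 3; 3 ≤ 4

Yes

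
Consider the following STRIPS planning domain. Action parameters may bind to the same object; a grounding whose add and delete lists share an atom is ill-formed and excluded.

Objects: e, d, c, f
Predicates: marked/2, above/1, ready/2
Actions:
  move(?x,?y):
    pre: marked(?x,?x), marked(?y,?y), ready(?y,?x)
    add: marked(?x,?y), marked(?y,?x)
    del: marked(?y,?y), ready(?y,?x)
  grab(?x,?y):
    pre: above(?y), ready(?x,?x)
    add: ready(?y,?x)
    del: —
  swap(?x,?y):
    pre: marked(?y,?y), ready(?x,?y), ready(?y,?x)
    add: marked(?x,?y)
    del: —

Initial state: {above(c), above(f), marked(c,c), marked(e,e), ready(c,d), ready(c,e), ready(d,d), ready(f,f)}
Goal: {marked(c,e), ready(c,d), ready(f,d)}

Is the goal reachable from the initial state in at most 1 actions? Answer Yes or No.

1. move(e,c)  →  {above(c), above(f), marked(c,e), marked(e,c), marked(e,e), ready(c,d), ready(d,d), ready(f,f)}
2. grab(d,f)  →  {above(c), above(f), marked(c,e), marked(e,c), marked(e,e), ready(c,d), ready(d,d), ready(f,d), ready(f,f)}
optimal plan length = 2; 2 > 1

No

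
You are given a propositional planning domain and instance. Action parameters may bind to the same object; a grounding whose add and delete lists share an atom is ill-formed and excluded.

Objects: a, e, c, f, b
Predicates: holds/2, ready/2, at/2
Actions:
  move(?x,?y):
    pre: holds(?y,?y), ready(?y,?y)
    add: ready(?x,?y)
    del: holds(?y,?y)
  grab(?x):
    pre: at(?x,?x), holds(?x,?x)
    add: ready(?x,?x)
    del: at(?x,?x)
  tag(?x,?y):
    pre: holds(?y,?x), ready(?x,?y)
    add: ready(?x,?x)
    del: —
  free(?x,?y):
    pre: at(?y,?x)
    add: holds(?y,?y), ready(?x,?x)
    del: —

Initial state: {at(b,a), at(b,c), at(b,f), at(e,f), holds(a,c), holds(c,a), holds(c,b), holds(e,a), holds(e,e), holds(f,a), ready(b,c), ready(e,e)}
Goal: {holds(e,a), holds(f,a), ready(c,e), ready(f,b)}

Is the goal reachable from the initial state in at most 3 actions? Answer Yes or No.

No

1. move(c,e)  →  {at(b,a), at(b,c), at(b,f), at(e,f), holds(a,c), holds(c,a), holds(c,b), holds(e,a), holds(f,a), ready(b,c), ready(c,e), ready(e,e)}
2. tag(b,c)  →  {at(b,a), at(b,c), at(b,f), at(e,f), holds(a,c), holds(c,a), holds(c,b), holds(e,a), holds(f,a), ready(b,b), ready(b,c), ready(c,e), ready(e,e)}
3. free(a,b)  →  {at(b,a), at(b,c), at(b,f), at(e,f), holds(a,c), holds(b,b), holds(c,a), holds(c,b), holds(e,a), holds(f,a), ready(a,a), ready(b,b), ready(b,c), ready(c,e), ready(e,e)}
4. move(f,b)  →  {at(b,a), at(b,c), at(b,f), at(e,f), holds(a,c), holds(c,a), holds(c,b), holds(e,a), holds(f,a), ready(a,a), ready(b,b), ready(b,c), ready(c,e), ready(e,e), ready(f,b)}
optimal plan length = 4; 4 > 3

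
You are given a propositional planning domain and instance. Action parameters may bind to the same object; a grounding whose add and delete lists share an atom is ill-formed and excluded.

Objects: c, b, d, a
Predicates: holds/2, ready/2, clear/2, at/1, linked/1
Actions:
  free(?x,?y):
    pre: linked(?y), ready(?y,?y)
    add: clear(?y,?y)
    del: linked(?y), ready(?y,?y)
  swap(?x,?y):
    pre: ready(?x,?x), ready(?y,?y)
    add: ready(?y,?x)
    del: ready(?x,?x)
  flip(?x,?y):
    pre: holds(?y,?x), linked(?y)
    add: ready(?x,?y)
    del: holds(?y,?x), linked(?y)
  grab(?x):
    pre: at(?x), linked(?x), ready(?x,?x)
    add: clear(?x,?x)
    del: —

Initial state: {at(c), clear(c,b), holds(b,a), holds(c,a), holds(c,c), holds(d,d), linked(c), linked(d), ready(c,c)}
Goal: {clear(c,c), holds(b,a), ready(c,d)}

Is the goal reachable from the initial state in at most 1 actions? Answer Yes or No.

No

1. flip(d,d)  →  {at(c), clear(c,b), holds(b,a), holds(c,a), holds(c,c), linked(c), ready(c,c), ready(d,d)}
2. swap(d,c)  →  {at(c), clear(c,b), holds(b,a), holds(c,a), holds(c,c), linked(c), ready(c,c), ready(c,d)}
3. free(c,c)  →  {at(c), clear(c,b), clear(c,c), holds(b,a), holds(c,a), holds(c,c), ready(c,d)}
optimal plan length = 3; 3 > 1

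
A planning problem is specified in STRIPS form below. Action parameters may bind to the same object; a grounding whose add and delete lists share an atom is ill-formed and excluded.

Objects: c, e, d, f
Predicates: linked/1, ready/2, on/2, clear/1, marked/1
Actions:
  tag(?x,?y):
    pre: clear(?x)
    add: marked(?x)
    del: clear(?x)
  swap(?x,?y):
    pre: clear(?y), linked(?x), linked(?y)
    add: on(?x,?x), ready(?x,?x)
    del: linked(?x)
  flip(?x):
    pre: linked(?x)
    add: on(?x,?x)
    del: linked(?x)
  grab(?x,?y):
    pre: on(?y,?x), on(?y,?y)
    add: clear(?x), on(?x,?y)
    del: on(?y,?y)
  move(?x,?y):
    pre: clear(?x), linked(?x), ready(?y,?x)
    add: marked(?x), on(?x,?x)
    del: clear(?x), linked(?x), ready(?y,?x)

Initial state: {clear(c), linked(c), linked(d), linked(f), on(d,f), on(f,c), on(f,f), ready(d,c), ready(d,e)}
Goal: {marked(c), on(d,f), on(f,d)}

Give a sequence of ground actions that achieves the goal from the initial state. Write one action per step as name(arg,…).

tag(c,c); flip(d); grab(f,d)

1. tag(c,c)  →  {linked(c), linked(d), linked(f), marked(c), on(d,f), on(f,c), on(f,f), ready(d,c), ready(d,e)}
2. flip(d)  →  {linked(c), linked(f), marked(c), on(d,d), on(d,f), on(f,c), on(f,f), ready(d,c), ready(d,e)}
3. grab(f,d)  →  {clear(f), linked(c), linked(f), marked(c), on(d,f), on(f,c), on(f,d), on(f,f), ready(d,c), ready(d,e)}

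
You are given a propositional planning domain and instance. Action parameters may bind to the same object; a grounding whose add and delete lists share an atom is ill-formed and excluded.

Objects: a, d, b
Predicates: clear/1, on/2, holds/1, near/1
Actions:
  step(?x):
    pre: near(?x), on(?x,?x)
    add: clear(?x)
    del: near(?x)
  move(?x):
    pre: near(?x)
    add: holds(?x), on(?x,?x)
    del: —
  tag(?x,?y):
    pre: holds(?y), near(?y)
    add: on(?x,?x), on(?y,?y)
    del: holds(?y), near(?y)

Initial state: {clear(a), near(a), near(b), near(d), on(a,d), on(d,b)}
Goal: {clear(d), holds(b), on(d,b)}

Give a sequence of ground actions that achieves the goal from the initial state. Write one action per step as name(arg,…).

move(d); step(d); move(b)

1. move(d)  →  {clear(a), holds(d), near(a), near(b), near(d), on(a,d), on(d,b), on(d,d)}
2. step(d)  →  {clear(a), clear(d), holds(d), near(a), near(b), on(a,d), on(d,b), on(d,d)}
3. move(b)  →  {clear(a), clear(d), holds(b), holds(d), near(a), near(b), on(a,d), on(b,b), on(d,b), on(d,d)}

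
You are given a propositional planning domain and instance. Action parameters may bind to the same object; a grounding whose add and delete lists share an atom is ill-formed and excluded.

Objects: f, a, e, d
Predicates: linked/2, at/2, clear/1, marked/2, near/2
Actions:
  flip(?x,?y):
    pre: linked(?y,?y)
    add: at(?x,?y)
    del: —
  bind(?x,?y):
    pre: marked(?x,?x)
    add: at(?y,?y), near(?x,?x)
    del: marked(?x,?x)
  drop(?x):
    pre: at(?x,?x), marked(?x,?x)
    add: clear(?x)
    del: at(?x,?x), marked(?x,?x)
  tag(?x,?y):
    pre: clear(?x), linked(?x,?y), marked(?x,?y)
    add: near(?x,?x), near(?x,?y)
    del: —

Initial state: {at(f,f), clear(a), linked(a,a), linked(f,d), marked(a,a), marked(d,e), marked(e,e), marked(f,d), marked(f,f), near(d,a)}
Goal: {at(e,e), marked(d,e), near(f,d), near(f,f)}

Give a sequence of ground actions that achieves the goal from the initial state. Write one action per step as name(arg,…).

1. bind(a,e)  →  {at(e,e), at(f,f), clear(a), linked(a,a), linked(f,d), marked(d,e), marked(e,e), marked(f,d), marked(f,f), near(a,a), near(d,a)}
2. drop(f)  →  {at(e,e), clear(a), clear(f), linked(a,a), linked(f,d), marked(d,e), marked(e,e), marked(f,d), near(a,a), near(d,a)}
3. tag(f,d)  →  {at(e,e), clear(a), clear(f), linked(a,a), linked(f,d), marked(d,e), marked(e,e), marked(f,d), near(a,a), near(d,a), near(f,d), near(f,f)}

bind(a,e); drop(f); tag(f,d)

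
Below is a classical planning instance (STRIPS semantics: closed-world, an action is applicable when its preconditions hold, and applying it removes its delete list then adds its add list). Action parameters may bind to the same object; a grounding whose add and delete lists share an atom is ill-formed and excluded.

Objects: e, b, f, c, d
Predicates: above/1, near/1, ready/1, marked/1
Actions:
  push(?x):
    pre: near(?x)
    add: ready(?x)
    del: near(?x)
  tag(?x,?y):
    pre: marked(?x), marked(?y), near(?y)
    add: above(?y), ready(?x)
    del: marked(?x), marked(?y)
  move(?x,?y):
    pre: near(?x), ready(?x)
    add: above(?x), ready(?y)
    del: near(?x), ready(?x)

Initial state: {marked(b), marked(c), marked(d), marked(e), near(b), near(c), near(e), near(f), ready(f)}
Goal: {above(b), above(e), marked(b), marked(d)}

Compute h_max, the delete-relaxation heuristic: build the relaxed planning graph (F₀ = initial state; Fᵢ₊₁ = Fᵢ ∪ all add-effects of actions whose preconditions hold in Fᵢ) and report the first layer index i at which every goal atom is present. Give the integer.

1

F0 = init (9 atoms)
F1 = F0 ∪ {above(b), above(c), above(e), above(f), ready(b), ready(c), ready(d), ready(e)}  (17 atoms)
goal ⊆ F1  ⇒  h_max = 1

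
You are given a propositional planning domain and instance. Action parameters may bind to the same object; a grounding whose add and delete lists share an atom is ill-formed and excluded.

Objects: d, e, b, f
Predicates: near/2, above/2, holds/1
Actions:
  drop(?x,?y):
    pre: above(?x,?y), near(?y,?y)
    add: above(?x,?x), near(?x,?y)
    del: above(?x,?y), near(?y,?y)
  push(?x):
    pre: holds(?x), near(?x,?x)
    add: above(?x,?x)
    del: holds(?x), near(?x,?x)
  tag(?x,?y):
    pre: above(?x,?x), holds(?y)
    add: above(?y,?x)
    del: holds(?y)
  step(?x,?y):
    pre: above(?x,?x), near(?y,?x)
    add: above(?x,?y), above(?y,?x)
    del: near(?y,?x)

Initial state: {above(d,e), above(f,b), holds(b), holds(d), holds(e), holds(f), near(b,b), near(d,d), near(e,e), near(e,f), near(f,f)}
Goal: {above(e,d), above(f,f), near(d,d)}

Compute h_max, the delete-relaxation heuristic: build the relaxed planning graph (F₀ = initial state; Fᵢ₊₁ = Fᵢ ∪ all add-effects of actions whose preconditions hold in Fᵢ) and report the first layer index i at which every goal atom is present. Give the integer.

F0 = init (11 atoms)
F1 = F0 ∪ {above(b,b), above(d,d), above(e,e), above(f,f), near(d,e), near(f,b)}  (17 atoms)
F2 = F1 ∪ {above(b,d), above(b,e), above(b,f), above(d,b), above(d,f), above(e,b), above(e,d), above(e,f), above(f,d), above(f,e)}  (27 atoms)
goal ⊆ F2  ⇒  h_max = 2

2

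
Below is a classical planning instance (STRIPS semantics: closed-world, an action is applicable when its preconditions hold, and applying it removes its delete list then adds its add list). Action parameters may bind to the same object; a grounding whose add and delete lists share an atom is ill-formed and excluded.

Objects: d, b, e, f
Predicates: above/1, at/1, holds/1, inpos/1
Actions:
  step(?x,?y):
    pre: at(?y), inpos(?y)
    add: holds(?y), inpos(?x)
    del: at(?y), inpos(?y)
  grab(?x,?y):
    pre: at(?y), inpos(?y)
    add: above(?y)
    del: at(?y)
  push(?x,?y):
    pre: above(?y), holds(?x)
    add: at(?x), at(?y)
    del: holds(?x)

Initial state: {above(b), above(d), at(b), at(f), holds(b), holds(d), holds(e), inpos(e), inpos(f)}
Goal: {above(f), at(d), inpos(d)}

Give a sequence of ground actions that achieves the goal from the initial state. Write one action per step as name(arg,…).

grab(d,f); push(d,f); step(d,f)

1. grab(d,f)  →  {above(b), above(d), above(f), at(b), holds(b), holds(d), holds(e), inpos(e), inpos(f)}
2. push(d,f)  →  {above(b), above(d), above(f), at(b), at(d), at(f), holds(b), holds(e), inpos(e), inpos(f)}
3. step(d,f)  →  {above(b), above(d), above(f), at(b), at(d), holds(b), holds(e), holds(f), inpos(d), inpos(e)}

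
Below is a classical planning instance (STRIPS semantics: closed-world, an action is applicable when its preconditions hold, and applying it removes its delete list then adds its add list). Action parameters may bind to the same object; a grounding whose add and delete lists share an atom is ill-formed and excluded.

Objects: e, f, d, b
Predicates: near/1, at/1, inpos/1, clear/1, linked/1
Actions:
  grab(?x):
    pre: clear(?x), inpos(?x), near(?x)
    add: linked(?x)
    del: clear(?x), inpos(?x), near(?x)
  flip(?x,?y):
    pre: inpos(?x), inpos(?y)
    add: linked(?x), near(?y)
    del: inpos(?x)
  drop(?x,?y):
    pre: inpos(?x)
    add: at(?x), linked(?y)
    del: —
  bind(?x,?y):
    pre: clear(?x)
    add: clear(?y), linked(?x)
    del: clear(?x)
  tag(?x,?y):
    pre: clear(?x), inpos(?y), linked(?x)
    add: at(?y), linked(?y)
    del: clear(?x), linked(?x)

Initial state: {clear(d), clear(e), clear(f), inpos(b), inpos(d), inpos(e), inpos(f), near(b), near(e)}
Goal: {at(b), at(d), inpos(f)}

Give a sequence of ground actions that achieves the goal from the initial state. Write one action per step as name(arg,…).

1. drop(d,e)  →  {at(d), clear(d), clear(e), clear(f), inpos(b), inpos(d), inpos(e), inpos(f), linked(e), near(b), near(e)}
2. drop(b,e)  →  {at(b), at(d), clear(d), clear(e), clear(f), inpos(b), inpos(d), inpos(e), inpos(f), linked(e), near(b), near(e)}

drop(d,e); drop(b,e)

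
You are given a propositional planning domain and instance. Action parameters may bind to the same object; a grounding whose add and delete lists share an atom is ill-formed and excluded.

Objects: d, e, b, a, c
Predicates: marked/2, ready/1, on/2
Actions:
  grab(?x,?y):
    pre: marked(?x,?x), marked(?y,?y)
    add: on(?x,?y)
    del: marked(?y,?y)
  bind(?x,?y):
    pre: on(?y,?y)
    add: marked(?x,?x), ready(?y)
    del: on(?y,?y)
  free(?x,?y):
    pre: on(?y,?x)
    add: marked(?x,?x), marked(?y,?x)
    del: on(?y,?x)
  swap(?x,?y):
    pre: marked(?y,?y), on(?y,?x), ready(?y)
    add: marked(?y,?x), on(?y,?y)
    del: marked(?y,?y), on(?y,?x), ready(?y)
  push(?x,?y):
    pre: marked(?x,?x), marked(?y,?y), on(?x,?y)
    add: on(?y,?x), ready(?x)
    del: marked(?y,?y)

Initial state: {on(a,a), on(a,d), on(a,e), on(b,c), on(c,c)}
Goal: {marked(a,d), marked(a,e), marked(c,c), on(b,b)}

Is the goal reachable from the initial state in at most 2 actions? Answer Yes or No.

1. bind(b,a)  →  {marked(b,b), on(a,d), on(a,e), on(b,c), on(c,c), ready(a)}
2. grab(b,b)  →  {on(a,d), on(a,e), on(b,b), on(b,c), on(c,c), ready(a)}
3. bind(c,c)  →  {marked(c,c), on(a,d), on(a,e), on(b,b), on(b,c), ready(a), ready(c)}
4. free(d,a)  →  {marked(a,d), marked(c,c), marked(d,d), on(a,e), on(b,b), on(b,c), ready(a), ready(c)}
5. free(e,a)  →  {marked(a,d), marked(a,e), marked(c,c), marked(d,d), marked(e,e), on(b,b), on(b,c), ready(a), ready(c)}
optimal plan length = 5; 5 > 2

No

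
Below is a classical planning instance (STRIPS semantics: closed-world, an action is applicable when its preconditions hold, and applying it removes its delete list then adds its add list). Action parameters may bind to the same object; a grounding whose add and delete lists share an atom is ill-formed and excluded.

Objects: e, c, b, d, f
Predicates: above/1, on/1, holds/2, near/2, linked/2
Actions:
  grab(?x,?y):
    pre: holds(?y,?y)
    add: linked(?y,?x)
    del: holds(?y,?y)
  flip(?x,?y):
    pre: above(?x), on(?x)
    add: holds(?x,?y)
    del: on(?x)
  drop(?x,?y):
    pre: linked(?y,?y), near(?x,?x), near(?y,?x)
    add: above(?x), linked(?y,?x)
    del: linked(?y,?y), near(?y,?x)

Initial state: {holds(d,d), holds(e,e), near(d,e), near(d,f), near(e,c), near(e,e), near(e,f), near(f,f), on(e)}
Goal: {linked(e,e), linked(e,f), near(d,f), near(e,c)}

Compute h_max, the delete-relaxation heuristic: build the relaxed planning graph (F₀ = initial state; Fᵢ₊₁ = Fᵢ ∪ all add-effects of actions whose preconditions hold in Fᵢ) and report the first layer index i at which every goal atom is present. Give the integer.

1

F0 = init (9 atoms)
F1 = F0 ∪ {linked(d,b), linked(d,c), linked(d,d), linked(d,e), linked(d,f), linked(e,b), linked(e,c), linked(e,d), linked(e,e), linked(e,f)}  (19 atoms)
goal ⊆ F1  ⇒  h_max = 1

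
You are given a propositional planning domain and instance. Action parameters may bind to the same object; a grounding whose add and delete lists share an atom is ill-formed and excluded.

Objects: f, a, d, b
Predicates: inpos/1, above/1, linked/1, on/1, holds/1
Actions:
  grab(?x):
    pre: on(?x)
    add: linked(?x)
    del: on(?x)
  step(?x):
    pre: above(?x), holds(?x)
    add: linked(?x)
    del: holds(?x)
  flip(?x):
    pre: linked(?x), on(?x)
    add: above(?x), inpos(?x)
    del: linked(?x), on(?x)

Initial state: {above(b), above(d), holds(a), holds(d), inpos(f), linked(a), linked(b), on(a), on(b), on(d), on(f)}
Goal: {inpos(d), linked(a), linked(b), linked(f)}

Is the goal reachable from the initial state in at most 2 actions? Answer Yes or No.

1. grab(f)  →  {above(b), above(d), holds(a), holds(d), inpos(f), linked(a), linked(b), linked(f), on(a), on(b), on(d)}
2. step(d)  →  {above(b), above(d), holds(a), inpos(f), linked(a), linked(b), linked(d), linked(f), on(a), on(b), on(d)}
3. flip(d)  →  {above(b), above(d), holds(a), inpos(d), inpos(f), linked(a), linked(b), linked(f), on(a), on(b)}
optimal plan length = 3; 3 > 2

No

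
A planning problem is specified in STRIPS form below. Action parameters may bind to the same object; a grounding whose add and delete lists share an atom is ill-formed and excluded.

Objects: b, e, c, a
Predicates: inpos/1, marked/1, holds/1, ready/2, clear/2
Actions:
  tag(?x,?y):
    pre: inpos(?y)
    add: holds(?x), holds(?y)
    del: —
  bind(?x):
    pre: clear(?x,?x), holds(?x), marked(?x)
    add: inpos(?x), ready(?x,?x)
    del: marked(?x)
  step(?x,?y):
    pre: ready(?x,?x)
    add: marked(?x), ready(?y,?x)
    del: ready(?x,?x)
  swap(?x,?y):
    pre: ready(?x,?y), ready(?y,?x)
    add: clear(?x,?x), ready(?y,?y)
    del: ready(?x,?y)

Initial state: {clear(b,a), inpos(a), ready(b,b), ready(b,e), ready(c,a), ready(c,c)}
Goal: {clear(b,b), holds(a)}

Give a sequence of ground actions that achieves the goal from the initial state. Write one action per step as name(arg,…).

1. tag(b,a)  →  {clear(b,a), holds(a), holds(b), inpos(a), ready(b,b), ready(b,e), ready(c,a), ready(c,c)}
2. step(b,e)  →  {clear(b,a), holds(a), holds(b), inpos(a), marked(b), ready(b,e), ready(c,a), ready(c,c), ready(e,b)}
3. swap(b,e)  →  {clear(b,a), clear(b,b), holds(a), holds(b), inpos(a), marked(b), ready(c,a), ready(c,c), ready(e,b), ready(e,e)}

tag(b,a); step(b,e); swap(b,e)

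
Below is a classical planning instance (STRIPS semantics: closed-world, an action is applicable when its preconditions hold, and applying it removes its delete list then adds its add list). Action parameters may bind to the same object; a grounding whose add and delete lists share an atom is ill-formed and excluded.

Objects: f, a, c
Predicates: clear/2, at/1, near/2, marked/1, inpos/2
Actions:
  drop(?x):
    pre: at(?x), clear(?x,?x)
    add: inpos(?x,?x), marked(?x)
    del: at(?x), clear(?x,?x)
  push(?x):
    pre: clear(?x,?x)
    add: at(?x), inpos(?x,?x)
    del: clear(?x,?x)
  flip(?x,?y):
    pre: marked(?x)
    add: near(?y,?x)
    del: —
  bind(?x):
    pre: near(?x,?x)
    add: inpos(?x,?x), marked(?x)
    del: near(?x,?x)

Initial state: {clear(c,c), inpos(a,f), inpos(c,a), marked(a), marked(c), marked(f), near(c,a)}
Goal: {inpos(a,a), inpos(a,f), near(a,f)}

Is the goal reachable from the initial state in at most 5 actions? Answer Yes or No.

Yes

1. flip(f,a)  →  {clear(c,c), inpos(a,f), inpos(c,a), marked(a), marked(c), marked(f), near(a,f), near(c,a)}
2. flip(a,a)  →  {clear(c,c), inpos(a,f), inpos(c,a), marked(a), marked(c), marked(f), near(a,a), near(a,f), near(c,a)}
3. bind(a)  →  {clear(c,c), inpos(a,a), inpos(a,f), inpos(c,a), marked(a), marked(c), marked(f), near(a,f), near(c,a)}
optimal plan length = 3; 3 ≤ 5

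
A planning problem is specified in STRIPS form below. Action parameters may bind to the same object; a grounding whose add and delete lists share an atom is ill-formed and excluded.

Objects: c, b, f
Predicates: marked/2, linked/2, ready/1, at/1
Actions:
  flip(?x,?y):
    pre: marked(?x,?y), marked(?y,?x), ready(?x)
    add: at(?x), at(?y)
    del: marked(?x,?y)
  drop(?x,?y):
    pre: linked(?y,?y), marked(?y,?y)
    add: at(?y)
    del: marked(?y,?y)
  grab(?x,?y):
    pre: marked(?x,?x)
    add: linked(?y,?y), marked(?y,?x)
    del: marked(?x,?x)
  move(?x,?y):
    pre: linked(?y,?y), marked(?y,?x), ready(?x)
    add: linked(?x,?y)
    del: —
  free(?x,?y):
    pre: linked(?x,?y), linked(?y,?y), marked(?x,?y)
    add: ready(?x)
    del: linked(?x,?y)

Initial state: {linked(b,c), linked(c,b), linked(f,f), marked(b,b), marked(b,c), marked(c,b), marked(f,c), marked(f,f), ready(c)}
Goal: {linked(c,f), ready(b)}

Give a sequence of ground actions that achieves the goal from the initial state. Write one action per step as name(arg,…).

1. grab(b,c)  →  {linked(b,c), linked(c,b), linked(c,c), linked(f,f), marked(b,c), marked(c,b), marked(f,c), marked(f,f), ready(c)}
2. move(c,f)  →  {linked(b,c), linked(c,b), linked(c,c), linked(c,f), linked(f,f), marked(b,c), marked(c,b), marked(f,c), marked(f,f), ready(c)}
3. free(b,c)  →  {linked(c,b), linked(c,c), linked(c,f), linked(f,f), marked(b,c), marked(c,b), marked(f,c), marked(f,f), ready(b), ready(c)}

grab(b,c); move(c,f); free(b,c)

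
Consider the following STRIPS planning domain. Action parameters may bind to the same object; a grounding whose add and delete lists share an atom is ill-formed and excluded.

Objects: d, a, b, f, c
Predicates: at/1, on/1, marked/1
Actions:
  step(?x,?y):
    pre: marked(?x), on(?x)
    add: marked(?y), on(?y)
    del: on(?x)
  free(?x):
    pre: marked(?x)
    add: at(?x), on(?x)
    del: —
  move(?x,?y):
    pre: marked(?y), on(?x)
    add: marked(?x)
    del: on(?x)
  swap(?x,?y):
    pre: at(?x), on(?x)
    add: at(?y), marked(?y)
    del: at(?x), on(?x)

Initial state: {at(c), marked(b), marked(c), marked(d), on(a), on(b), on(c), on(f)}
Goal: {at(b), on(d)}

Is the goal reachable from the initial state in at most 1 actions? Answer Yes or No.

No

1. step(b,d)  →  {at(c), marked(b), marked(c), marked(d), on(a), on(c), on(d), on(f)}
2. free(b)  →  {at(b), at(c), marked(b), marked(c), marked(d), on(a), on(b), on(c), on(d), on(f)}
optimal plan length = 2; 2 > 1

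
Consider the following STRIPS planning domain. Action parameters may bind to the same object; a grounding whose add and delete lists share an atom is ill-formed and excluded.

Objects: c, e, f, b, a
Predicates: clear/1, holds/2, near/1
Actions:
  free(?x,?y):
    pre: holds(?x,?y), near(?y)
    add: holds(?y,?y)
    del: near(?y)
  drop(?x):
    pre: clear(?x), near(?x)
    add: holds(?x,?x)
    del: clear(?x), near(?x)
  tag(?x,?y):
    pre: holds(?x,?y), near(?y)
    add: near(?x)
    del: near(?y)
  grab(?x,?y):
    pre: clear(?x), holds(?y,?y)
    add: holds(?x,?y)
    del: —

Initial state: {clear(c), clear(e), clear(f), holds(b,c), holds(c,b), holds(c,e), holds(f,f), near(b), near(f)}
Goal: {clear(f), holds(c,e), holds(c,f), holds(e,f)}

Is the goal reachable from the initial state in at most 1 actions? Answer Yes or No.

No

1. grab(c,f)  →  {clear(c), clear(e), clear(f), holds(b,c), holds(c,b), holds(c,e), holds(c,f), holds(f,f), near(b), near(f)}
2. grab(e,f)  →  {clear(c), clear(e), clear(f), holds(b,c), holds(c,b), holds(c,e), holds(c,f), holds(e,f), holds(f,f), near(b), near(f)}
optimal plan length = 2; 2 > 1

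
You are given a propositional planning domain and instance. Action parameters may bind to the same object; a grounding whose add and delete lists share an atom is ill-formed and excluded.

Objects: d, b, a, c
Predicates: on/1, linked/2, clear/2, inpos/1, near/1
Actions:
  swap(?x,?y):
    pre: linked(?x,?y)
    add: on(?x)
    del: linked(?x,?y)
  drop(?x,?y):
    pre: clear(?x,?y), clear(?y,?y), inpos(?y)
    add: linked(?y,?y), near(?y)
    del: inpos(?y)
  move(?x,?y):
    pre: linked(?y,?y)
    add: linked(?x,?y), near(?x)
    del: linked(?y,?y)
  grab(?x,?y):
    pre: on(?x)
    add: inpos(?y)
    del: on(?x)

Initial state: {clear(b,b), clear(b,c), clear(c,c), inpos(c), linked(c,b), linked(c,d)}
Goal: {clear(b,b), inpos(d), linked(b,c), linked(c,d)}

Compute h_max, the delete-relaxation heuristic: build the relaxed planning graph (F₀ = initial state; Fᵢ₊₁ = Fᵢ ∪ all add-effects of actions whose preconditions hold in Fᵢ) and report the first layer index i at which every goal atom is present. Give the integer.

F0 = init (6 atoms)
F1 = F0 ∪ {linked(c,c), near(c), on(c)}  (9 atoms)
F2 = F1 ∪ {inpos(a), inpos(b), inpos(d), linked(a,c), linked(b,c), linked(d,c), near(a), near(b), near(d)}  (18 atoms)
goal ⊆ F2  ⇒  h_max = 2

2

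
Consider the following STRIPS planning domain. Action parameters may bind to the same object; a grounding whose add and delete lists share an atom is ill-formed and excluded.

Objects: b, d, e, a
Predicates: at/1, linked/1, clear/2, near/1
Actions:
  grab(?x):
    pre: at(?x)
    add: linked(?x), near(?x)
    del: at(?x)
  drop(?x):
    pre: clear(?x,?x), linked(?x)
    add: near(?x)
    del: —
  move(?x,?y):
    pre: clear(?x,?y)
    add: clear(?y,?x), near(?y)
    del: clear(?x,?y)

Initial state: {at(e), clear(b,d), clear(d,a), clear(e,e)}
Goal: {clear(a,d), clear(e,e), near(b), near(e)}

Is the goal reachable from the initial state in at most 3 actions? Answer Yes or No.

No

1. grab(e)  →  {clear(b,d), clear(d,a), clear(e,e), linked(e), near(e)}
2. move(b,d)  →  {clear(d,a), clear(d,b), clear(e,e), linked(e), near(d), near(e)}
3. move(d,b)  →  {clear(b,d), clear(d,a), clear(e,e), linked(e), near(b), near(d), near(e)}
4. move(d,a)  →  {clear(a,d), clear(b,d), clear(e,e), linked(e), near(a), near(b), near(d), near(e)}
optimal plan length = 4; 4 > 3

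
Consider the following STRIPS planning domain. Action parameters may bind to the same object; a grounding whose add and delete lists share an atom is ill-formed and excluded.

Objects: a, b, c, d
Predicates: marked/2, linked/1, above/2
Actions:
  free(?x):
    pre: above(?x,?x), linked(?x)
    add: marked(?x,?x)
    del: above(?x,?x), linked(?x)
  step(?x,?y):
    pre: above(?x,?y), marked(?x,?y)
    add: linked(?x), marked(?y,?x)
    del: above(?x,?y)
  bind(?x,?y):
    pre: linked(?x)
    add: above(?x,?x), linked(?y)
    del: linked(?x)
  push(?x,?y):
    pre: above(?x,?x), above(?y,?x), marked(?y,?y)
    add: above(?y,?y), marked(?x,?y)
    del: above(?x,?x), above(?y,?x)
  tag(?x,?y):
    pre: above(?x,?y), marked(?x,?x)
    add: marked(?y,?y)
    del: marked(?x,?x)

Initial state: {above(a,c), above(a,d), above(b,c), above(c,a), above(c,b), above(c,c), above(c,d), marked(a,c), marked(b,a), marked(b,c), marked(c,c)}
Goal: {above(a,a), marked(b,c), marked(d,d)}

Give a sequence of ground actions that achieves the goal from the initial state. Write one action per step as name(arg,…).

1. step(a,c)  →  {above(a,d), above(b,c), above(c,a), above(c,b), above(c,c), above(c,d), linked(a), marked(a,c), marked(b,a), marked(b,c), marked(c,a), marked(c,c)}
2. bind(a,b)  →  {above(a,a), above(a,d), above(b,c), above(c,a), above(c,b), above(c,c), above(c,d), linked(b), marked(a,c), marked(b,a), marked(b,c), marked(c,a), marked(c,c)}
3. tag(c,d)  →  {above(a,a), above(a,d), above(b,c), above(c,a), above(c,b), above(c,c), above(c,d), linked(b), marked(a,c), marked(b,a), marked(b,c), marked(c,a), marked(d,d)}

step(a,c); bind(a,b); tag(c,d)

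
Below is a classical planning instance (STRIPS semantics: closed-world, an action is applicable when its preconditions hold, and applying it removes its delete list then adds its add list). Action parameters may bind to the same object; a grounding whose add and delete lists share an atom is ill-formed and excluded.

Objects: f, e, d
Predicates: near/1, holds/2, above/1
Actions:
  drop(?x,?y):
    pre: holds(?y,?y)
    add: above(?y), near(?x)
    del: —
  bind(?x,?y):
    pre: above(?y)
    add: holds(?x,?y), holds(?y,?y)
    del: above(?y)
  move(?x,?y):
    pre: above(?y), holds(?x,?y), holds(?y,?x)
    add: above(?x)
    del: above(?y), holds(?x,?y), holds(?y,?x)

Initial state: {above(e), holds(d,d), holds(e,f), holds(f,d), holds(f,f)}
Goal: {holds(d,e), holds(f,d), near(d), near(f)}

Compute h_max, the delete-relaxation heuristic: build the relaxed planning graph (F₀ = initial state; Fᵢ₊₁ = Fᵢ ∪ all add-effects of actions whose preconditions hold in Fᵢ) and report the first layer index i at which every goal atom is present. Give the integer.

F0 = init (5 atoms)
F1 = F0 ∪ {above(d), above(f), holds(d,e), holds(e,e), holds(f,e), near(d), near(e), near(f)}  (13 atoms)
goal ⊆ F1  ⇒  h_max = 1

1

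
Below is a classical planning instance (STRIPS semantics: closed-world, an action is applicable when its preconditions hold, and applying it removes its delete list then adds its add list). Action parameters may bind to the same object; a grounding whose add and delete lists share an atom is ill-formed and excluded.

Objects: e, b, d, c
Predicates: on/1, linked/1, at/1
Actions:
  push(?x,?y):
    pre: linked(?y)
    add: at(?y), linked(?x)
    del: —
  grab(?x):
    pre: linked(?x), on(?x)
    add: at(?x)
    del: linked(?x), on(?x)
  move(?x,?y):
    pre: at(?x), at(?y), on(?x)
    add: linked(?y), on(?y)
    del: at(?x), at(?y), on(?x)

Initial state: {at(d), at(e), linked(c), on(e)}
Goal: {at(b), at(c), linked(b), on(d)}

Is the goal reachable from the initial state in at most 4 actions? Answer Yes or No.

1. push(b,c)  →  {at(c), at(d), at(e), linked(b), linked(c), on(e)}
2. push(e,b)  →  {at(b), at(c), at(d), at(e), linked(b), linked(c), linked(e), on(e)}
3. move(e,d)  →  {at(b), at(c), linked(b), linked(c), linked(d), linked(e), on(d)}
optimal plan length = 3; 3 ≤ 4

Yes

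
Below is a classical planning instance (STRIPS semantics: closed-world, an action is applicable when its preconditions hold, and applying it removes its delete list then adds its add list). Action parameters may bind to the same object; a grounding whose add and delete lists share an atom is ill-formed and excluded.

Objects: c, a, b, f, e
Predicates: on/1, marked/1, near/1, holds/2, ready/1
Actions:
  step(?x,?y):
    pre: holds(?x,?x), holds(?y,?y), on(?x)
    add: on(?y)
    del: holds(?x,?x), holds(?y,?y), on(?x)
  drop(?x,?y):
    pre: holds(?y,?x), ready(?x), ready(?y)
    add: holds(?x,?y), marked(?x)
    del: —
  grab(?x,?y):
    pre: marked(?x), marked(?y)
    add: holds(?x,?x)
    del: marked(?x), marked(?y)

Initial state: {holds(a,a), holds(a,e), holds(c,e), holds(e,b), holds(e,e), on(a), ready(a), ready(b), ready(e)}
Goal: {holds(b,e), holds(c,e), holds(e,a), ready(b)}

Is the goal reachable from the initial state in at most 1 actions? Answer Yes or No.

1. drop(b,e)  →  {holds(a,a), holds(a,e), holds(b,e), holds(c,e), holds(e,b), holds(e,e), marked(b), on(a), ready(a), ready(b), ready(e)}
2. drop(e,a)  →  {holds(a,a), holds(a,e), holds(b,e), holds(c,e), holds(e,a), holds(e,b), holds(e,e), marked(b), marked(e), on(a), ready(a), ready(b), ready(e)}
optimal plan length = 2; 2 > 1

No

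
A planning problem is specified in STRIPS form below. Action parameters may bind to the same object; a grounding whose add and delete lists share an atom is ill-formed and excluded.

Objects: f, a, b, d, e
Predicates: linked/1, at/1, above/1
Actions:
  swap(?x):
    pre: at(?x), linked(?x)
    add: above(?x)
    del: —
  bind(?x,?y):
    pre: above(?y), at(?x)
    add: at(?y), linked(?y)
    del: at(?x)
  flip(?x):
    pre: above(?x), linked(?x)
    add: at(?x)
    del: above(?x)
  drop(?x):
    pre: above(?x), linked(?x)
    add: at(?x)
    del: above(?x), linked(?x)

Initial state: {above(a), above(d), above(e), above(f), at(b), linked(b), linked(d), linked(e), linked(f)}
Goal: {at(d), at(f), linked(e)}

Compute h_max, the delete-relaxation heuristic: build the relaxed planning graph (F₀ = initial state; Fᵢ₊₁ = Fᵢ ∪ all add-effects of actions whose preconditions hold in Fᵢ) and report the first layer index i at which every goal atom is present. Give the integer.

1

F0 = init (9 atoms)
F1 = F0 ∪ {above(b), at(a), at(d), at(e), at(f), linked(a)}  (15 atoms)
goal ⊆ F1  ⇒  h_max = 1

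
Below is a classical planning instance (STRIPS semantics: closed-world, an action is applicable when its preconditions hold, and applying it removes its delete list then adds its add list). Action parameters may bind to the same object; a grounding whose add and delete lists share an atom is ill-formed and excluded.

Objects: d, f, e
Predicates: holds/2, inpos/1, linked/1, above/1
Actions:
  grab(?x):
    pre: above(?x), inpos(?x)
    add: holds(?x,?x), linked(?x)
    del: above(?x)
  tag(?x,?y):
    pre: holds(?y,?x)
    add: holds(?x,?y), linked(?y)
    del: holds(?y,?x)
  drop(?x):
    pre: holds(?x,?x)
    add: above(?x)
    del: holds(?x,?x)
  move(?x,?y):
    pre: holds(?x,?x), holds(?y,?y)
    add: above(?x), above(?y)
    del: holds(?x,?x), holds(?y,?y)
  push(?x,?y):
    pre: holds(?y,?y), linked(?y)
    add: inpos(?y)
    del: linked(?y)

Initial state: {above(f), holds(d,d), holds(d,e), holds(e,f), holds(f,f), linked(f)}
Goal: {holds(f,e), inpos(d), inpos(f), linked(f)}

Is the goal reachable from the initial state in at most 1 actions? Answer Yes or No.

1. tag(f,e)  →  {above(f), holds(d,d), holds(d,e), holds(f,e), holds(f,f), linked(e), linked(f)}
2. tag(e,d)  →  {above(f), holds(d,d), holds(e,d), holds(f,e), holds(f,f), linked(d), linked(e), linked(f)}
3. push(d,d)  →  {above(f), holds(d,d), holds(e,d), holds(f,e), holds(f,f), inpos(d), linked(e), linked(f)}
4. push(d,f)  →  {above(f), holds(d,d), holds(e,d), holds(f,e), holds(f,f), inpos(d), inpos(f), linked(e)}
5. grab(f)  →  {holds(d,d), holds(e,d), holds(f,e), holds(f,f), inpos(d), inpos(f), linked(e), linked(f)}
optimal plan length = 5; 5 > 1

No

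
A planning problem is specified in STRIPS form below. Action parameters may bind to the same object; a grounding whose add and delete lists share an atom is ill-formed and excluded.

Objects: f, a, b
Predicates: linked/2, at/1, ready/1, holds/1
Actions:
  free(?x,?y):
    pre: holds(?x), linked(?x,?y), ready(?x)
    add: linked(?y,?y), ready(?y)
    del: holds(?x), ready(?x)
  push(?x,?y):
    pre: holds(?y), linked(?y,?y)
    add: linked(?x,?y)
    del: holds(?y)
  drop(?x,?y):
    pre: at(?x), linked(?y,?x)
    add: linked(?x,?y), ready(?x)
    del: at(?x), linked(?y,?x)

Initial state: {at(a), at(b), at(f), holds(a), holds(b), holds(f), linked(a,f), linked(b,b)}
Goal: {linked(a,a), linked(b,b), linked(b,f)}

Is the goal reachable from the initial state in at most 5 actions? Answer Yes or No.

Yes

1. push(f,b)  →  {at(a), at(b), at(f), holds(a), holds(f), linked(a,f), linked(b,b), linked(f,b)}
2. drop(f,a)  →  {at(a), at(b), holds(a), holds(f), linked(b,b), linked(f,a), linked(f,b), ready(f)}
3. free(f,a)  →  {at(a), at(b), holds(a), linked(a,a), linked(b,b), linked(f,a), linked(f,b), ready(a)}
4. drop(b,f)  →  {at(a), holds(a), linked(a,a), linked(b,b), linked(b,f), linked(f,a), ready(a), ready(b)}
optimal plan length = 4; 4 ≤ 5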